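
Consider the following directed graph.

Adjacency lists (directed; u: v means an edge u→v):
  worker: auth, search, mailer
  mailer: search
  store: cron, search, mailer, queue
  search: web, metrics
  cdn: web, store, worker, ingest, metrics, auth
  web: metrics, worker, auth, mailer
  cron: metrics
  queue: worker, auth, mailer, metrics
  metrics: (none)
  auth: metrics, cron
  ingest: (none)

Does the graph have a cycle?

Yes

DFS with white/gray/black marking, starting from worker:
worker gray
  auth gray
    metrics gray
    metrics black
    cron gray
      cron→metrics: metrics black — skip
    cron black
  auth black
  search gray
    web gray
      web→metrics: metrics black — skip
      web→worker: worker is gray → back edge
Back edge found, so a cycle exists: worker → search → web → worker.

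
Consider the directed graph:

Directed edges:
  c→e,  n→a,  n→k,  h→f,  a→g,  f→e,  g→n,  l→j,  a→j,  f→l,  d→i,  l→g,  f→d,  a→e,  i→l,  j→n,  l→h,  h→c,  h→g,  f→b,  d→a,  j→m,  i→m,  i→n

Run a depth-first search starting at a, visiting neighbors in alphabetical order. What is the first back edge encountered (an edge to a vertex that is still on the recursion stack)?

n->a

DFS from a (visiting neighbors in alphabetical order); mark gray on enter, black on exit:
a gray
  e gray
  e black
  g gray
    n gray
      n→a: a is gray → back edge
First back edge: n → a.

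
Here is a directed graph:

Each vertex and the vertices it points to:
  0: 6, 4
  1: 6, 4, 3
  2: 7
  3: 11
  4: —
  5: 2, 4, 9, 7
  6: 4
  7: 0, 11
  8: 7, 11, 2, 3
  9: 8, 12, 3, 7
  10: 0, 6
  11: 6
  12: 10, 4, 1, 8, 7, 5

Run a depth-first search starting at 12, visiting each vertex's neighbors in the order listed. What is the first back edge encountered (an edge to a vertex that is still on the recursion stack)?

9→12

DFS from 12 (visiting each vertex's neighbors in the order listed); mark gray on enter, black on exit:
12 gray
  10 gray
    0 gray
      6 gray
        4 gray
        4 black
      6 black
      0→4: 4 black — skip
    0 black
    10→6: 6 black — skip
  10 black
  12→4: 4 black — skip
  1 gray
    1→6: 6 black — skip
    1→4: 4 black — skip
    3 gray
      11 gray
        11→6: 6 black — skip
      11 black
    3 black
  1 black
  8 gray
    7 gray
      7→0: 0 black — skip
      7→11: 11 black — skip
    7 black
    8→11: 11 black — skip
    2 gray
      2→7: 7 black — skip
    2 black
    8→3: 3 black — skip
  8 black
  12→7: 7 black — skip
  5 gray
    5→2: 2 black — skip
    5→4: 4 black — skip
    9 gray
      9→8: 8 black — skip
      9→12: 12 is gray → back edge
First back edge: 9 → 12.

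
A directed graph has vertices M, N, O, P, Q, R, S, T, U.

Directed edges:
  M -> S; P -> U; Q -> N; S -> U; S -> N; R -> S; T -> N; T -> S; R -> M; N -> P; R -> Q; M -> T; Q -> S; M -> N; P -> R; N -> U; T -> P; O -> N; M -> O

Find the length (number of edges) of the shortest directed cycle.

4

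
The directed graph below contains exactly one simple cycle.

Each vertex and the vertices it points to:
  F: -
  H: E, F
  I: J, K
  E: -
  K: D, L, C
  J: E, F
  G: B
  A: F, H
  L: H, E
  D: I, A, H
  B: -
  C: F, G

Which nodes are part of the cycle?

D, I, K

DFS with gray/black marking from K:
K gray
  D gray
    I gray
      J gray
        E gray
        E black
        F gray
        F black
      J black
      I→K: K is gray → back edge
Back edge closes the cycle K → D → I → K; its vertices are {D, I, K}.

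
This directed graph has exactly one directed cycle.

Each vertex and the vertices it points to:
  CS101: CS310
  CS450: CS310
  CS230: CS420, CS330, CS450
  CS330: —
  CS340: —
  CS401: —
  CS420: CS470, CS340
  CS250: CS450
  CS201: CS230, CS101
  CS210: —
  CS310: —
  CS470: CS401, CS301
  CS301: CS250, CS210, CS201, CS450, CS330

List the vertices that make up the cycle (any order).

DFS with gray/black marking from CS420:
CS420 gray
  CS470 gray
    CS401 gray
    CS401 black
    CS301 gray
      CS250 gray
        CS450 gray
          CS310 gray
          CS310 black
        CS450 black
      CS250 black
      CS210 gray
      CS210 black
      CS201 gray
        CS230 gray
          CS230→CS420: CS420 is gray → back edge
Back edge closes the cycle CS420 → CS470 → CS301 → CS201 → CS230 → CS420; its vertices are {CS201, CS230, CS301, CS420, CS470}.

CS201, CS230, CS301, CS420, CS470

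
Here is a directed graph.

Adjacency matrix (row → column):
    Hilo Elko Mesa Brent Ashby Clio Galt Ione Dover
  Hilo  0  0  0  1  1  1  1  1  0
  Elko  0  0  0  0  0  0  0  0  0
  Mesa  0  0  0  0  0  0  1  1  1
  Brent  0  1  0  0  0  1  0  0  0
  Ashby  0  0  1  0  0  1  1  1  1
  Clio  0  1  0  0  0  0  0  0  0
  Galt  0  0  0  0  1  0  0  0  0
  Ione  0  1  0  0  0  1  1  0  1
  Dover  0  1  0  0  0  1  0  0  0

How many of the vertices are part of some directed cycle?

A vertex is on a directed cycle iff it belongs to a strongly connected component of size ≥ 2 (or has a self-loop).
The vertices on cycles are {Galt, Ione, Mesa, Ashby} — 4 in total.

4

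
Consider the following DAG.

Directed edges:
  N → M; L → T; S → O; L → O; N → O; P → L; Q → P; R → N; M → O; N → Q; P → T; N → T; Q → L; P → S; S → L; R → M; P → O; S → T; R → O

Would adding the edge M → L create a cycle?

Adding M→L creates a cycle iff L can already reach M.
Explore from L: no path reaches M. The graph stays acyclic.

No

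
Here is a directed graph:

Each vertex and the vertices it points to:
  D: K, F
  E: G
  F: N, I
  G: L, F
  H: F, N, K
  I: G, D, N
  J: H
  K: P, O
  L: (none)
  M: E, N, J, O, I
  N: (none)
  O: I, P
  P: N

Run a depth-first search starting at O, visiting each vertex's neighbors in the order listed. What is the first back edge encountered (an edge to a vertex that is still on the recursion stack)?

DFS from O (visiting each vertex's neighbors in the order listed); mark gray on enter, black on exit:
O gray
  I gray
    G gray
      L gray
      L black
      F gray
        N gray
        N black
        F→I: I is gray → back edge
First back edge: F → I.

F→I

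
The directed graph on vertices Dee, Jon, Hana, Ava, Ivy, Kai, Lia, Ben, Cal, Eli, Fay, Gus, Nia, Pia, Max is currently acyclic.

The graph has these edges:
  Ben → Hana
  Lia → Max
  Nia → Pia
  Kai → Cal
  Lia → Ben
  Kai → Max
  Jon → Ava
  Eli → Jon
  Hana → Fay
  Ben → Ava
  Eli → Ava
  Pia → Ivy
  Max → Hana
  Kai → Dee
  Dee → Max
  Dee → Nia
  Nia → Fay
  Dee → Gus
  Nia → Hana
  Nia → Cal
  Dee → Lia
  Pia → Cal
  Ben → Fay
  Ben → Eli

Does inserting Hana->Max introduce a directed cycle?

Adding Hana→Max creates a cycle iff Max can already reach Hana.
Path from Max: Max → Hana.
So Max → … → Hana → Max is a cycle.

Yes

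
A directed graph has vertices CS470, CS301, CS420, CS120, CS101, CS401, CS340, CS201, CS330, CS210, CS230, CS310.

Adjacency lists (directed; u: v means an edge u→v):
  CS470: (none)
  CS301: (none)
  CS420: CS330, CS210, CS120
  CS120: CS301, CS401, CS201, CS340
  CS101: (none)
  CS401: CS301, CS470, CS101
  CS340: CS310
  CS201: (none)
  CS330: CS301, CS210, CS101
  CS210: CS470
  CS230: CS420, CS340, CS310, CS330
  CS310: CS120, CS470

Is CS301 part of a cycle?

No

CS301 lies on a cycle iff there is a path from CS301 back to itself.
Exploring from CS301, it never reaches itself; equivalently, its strongly connected component is a singleton.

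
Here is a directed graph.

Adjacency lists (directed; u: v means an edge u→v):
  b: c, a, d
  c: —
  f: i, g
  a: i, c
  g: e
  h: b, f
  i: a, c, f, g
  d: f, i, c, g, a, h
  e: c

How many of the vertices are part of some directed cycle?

6

A vertex is on a directed cycle iff it belongs to a strongly connected component of size ≥ 2 (or has a self-loop).
The vertices on cycles are {a, b, d, f, h, i} — 6 in total.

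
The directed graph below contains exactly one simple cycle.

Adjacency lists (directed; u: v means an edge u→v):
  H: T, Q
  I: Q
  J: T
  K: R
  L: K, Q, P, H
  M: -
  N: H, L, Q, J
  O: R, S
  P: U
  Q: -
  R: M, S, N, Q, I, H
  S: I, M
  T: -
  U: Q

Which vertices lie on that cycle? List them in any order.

K, L, N, R

DFS with gray/black marking from R:
R gray
  M gray
  M black
  S gray
    I gray
      Q gray
      Q black
    I black
    S→M: M black — skip
  S black
  N gray
    H gray
      T gray
      T black
      H→Q: Q black — skip
    H black
    L gray
      K gray
        K→R: R is gray → back edge
Back edge closes the cycle R → N → L → K → R; its vertices are {K, L, N, R}.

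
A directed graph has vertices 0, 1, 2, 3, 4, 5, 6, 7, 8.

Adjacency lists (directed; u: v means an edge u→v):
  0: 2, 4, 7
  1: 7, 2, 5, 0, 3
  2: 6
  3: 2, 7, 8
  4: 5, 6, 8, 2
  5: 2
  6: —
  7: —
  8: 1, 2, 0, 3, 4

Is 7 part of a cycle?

No

7 lies on a cycle iff there is a path from 7 back to itself.
Exploring from 7, it never reaches itself; equivalently, its strongly connected component is a singleton.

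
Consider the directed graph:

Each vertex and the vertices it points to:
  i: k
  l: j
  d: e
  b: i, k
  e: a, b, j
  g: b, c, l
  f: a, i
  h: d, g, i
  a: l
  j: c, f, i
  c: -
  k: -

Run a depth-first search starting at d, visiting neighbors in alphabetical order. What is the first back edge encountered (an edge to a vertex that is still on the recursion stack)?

f->a

DFS from d (visiting neighbors in alphabetical order); mark gray on enter, black on exit:
d gray
  e gray
    a gray
      l gray
        j gray
          c gray
          c black
          f gray
            f→a: a is gray → back edge
First back edge: f → a.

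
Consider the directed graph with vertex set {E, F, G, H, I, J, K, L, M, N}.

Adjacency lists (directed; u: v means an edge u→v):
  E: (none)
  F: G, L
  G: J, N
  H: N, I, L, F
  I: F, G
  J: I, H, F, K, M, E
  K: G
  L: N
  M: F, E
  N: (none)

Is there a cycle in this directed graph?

Yes

DFS with white/gray/black marking, starting from M:
M gray
  F gray
    G gray
      J gray
        I gray
          I→F: F is gray → back edge
Back edge found, so a cycle exists: F → G → J → I → F.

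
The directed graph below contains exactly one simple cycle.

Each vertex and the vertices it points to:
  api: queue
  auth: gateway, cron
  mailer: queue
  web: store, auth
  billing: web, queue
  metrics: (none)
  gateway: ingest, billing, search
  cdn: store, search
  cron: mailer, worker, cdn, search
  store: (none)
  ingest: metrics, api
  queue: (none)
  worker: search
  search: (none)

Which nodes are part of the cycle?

DFS with gray/black marking from gateway:
gateway gray
  ingest gray
    metrics gray
    metrics black
    api gray
      queue gray
      queue black
    api black
  ingest black
  billing gray
    web gray
      store gray
      store black
      auth gray
        auth→gateway: gateway is gray → back edge
Back edge closes the cycle gateway → billing → web → auth → gateway; its vertices are {web, auth, billing, gateway}.

web, auth, billing, gateway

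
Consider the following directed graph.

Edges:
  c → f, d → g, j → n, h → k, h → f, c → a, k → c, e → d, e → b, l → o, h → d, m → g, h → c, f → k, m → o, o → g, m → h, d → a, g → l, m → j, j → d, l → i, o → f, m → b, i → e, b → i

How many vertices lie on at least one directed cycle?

10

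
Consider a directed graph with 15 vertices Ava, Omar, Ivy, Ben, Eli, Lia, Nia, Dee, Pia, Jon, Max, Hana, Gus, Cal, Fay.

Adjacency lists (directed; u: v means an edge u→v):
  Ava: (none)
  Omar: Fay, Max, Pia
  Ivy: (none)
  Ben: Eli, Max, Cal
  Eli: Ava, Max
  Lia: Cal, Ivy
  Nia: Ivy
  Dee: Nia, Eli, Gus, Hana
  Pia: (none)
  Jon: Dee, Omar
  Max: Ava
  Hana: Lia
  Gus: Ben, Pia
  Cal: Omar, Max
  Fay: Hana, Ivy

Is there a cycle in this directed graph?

Yes

DFS with white/gray/black marking, starting from Pia:
Pia gray
Pia black
Ava gray
Ava black
Omar gray
  Fay gray
    Hana gray
      Lia gray
        Cal gray
          Cal→Omar: Omar is gray → back edge
Back edge found, so a cycle exists: Omar → Fay → Hana → Lia → Cal → Omar.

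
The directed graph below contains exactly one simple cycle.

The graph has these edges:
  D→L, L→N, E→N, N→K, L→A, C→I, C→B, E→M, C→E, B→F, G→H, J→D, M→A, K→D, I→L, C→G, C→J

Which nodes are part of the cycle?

D, K, L, N

DFS with gray/black marking from L:
L gray
  A gray
  A black
  N gray
    K gray
      D gray
        D→L: L is gray → back edge
Back edge closes the cycle L → N → K → D → L; its vertices are {D, K, L, N}.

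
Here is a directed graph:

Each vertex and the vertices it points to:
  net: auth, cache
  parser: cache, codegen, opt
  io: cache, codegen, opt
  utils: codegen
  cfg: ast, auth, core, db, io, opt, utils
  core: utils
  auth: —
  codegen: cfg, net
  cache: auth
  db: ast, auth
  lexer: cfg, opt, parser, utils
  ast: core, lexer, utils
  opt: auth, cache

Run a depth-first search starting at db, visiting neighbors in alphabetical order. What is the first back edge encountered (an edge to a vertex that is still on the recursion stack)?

DFS from db (visiting neighbors in alphabetical order); mark gray on enter, black on exit:
db gray
  ast gray
    core gray
      utils gray
        codegen gray
          cfg gray
            cfg→ast: ast is gray → back edge
First back edge: cfg → ast.

cfg→ast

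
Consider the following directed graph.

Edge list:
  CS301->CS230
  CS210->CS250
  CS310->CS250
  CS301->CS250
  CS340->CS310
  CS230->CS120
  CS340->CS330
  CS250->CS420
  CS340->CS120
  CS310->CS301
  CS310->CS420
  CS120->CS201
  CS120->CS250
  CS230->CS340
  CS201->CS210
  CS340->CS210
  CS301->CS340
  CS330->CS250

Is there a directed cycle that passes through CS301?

Yes

CS301 is on a cycle iff CS301 can reach itself via ≥1 edge.
CS301 → CS340 → CS310 → CS301 — yes.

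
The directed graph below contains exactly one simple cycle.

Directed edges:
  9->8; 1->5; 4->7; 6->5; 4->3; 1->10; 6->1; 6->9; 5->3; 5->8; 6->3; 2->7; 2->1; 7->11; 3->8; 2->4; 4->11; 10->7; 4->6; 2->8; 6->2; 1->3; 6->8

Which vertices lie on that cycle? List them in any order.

DFS with gray/black marking from 4:
4 gray
  7 gray
    11 gray
    11 black
  7 black
  6 gray
    8 gray
    8 black
    2 gray
      2→4: 4 is gray → back edge
Back edge closes the cycle 4 → 6 → 2 → 4; its vertices are {2, 4, 6}.

2, 4, 6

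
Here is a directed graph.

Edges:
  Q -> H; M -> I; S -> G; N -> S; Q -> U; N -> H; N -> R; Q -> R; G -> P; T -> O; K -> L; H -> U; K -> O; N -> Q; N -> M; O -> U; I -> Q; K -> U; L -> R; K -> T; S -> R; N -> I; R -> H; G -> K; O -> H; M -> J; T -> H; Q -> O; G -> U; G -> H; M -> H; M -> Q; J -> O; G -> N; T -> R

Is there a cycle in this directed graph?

DFS with white/gray/black marking, starting from U:
U gray
U black
G gray
  H gray
    H→U: U black — skip
  H black
  N gray
    R gray
      R→H: H black — skip
    R black
    N→H: H black — skip
    Q gray
      Q→R: R black — skip
      Q→U: U black — skip
      O gray
        O→U: U black — skip
        O→H: H black — skip
      O black
      Q→H: H black — skip
    Q black
    S gray
      S→G: G is gray → back edge
Back edge found, so a cycle exists: G → N → S → G.

Yes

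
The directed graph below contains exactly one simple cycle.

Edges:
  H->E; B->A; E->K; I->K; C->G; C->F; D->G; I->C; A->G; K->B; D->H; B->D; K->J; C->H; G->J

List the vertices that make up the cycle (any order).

DFS with gray/black marking from K:
K gray
  B gray
    D gray
      G gray
        J gray
        J black
      G black
      H gray
        E gray
          E→K: K is gray → back edge
Back edge closes the cycle K → B → D → H → E → K; its vertices are {B, D, E, H, K}.

B, D, E, H, K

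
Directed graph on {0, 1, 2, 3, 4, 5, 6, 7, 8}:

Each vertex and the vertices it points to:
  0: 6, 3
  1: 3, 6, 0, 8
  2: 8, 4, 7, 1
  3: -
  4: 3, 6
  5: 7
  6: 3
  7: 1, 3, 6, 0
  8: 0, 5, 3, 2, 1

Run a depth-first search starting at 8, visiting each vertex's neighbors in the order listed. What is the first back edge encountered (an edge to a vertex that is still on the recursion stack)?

1->8

DFS from 8 (visiting each vertex's neighbors in the order listed); mark gray on enter, black on exit:
8 gray
  0 gray
    6 gray
      3 gray
      3 black
    6 black
    0→3: 3 black — skip
  0 black
  5 gray
    7 gray
      1 gray
        1→3: 3 black — skip
        1→6: 6 black — skip
        1→0: 0 black — skip
        1→8: 8 is gray → back edge
First back edge: 1 → 8.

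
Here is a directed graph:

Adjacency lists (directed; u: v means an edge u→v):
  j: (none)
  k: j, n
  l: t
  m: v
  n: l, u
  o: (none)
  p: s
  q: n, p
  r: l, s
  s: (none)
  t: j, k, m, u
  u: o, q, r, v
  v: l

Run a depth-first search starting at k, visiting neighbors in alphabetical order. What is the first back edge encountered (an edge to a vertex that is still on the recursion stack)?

DFS from k (visiting neighbors in alphabetical order); mark gray on enter, black on exit:
k gray
  j gray
  j black
  n gray
    l gray
      t gray
        t→j: j black — skip
        t→k: k is gray → back edge
First back edge: t → k.

t->k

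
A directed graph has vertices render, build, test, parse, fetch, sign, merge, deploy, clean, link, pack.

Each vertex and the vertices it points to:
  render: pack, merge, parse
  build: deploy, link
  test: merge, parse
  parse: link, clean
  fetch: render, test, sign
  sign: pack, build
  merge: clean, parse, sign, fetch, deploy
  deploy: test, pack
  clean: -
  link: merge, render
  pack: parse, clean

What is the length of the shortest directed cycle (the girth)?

3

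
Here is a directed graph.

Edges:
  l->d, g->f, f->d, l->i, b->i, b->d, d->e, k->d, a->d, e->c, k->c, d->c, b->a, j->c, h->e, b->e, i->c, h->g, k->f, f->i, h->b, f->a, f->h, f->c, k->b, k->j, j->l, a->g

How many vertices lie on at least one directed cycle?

5

A vertex is on a directed cycle iff it belongs to a strongly connected component of size ≥ 2 (or has a self-loop).
The vertices on cycles are {a, b, f, g, h} — 5 in total.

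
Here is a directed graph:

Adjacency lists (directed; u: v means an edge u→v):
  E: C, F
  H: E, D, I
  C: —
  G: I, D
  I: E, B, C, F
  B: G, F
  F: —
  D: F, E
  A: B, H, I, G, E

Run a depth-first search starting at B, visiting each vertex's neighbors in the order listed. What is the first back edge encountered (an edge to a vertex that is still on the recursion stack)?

DFS from B (visiting each vertex's neighbors in the order listed); mark gray on enter, black on exit:
B gray
  G gray
    I gray
      E gray
        C gray
        C black
        F gray
        F black
      E black
      I→B: B is gray → back edge
First back edge: I → B.

I->B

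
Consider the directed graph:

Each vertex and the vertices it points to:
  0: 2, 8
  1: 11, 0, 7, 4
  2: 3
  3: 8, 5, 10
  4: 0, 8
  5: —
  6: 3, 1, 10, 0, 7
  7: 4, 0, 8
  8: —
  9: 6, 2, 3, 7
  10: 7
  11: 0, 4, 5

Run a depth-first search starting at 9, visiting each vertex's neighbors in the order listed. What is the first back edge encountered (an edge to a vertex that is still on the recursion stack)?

DFS from 9 (visiting each vertex's neighbors in the order listed); mark gray on enter, black on exit:
9 gray
  6 gray
    3 gray
      8 gray
      8 black
      5 gray
      5 black
      10 gray
        7 gray
          4 gray
            0 gray
              2 gray
                2→3: 3 is gray → back edge
First back edge: 2 → 3.

2->3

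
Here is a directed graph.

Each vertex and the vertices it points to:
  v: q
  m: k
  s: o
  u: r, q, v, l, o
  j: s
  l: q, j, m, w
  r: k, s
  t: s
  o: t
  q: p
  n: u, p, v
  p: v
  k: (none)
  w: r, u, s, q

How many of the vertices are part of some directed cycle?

A vertex is on a directed cycle iff it belongs to a strongly connected component of size ≥ 2 (or has a self-loop).
The vertices on cycles are {l, o, p, q, s, t, u, v, w} — 9 in total.

9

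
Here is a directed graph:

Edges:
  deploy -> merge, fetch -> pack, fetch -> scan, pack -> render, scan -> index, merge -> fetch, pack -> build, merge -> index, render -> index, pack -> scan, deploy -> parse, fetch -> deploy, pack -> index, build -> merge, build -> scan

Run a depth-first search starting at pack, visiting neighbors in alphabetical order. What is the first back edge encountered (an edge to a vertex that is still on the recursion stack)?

DFS from pack (visiting neighbors in alphabetical order); mark gray on enter, black on exit:
pack gray
  build gray
    merge gray
      fetch gray
        deploy gray
          deploy→merge: merge is gray → back edge
First back edge: deploy → merge.

deploy→merge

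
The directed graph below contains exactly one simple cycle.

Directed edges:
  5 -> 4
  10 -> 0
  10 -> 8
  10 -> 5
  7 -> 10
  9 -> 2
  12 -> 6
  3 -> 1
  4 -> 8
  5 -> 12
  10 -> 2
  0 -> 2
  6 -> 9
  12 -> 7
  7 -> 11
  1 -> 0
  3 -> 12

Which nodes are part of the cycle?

DFS with gray/black marking from 12:
12 gray
  6 gray
    9 gray
      2 gray
      2 black
    9 black
  6 black
  7 gray
    11 gray
    11 black
    10 gray
      10→2: 2 black — skip
      0 gray
        0→2: 2 black — skip
      0 black
      8 gray
      8 black
      5 gray
        5→12: 12 is gray → back edge
Back edge closes the cycle 12 → 7 → 10 → 5 → 12; its vertices are {5, 7, 10, 12}.

5, 7, 10, 12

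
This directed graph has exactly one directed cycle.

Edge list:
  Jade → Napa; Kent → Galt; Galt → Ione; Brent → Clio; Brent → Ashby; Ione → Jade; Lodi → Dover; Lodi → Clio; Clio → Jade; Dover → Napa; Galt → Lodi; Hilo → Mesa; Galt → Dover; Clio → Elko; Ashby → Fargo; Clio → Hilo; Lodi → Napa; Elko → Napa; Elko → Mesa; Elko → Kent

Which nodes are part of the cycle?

DFS with gray/black marking from Clio:
Clio gray
  Jade gray
    Napa gray
    Napa black
  Jade black
  Hilo gray
    Mesa gray
    Mesa black
  Hilo black
  Elko gray
    Elko→Mesa: Mesa black — skip
    Elko→Napa: Napa black — skip
    Kent gray
      Galt gray
        Dover gray
          Dover→Napa: Napa black — skip
        Dover black
        Lodi gray
          Lodi→Dover: Dover black — skip
          Lodi→Clio: Clio is gray → back edge
Back edge closes the cycle Clio → Elko → Kent → Galt → Lodi → Clio; its vertices are {Clio, Elko, Galt, Kent, Lodi}.

Clio, Elko, Galt, Kent, Lodi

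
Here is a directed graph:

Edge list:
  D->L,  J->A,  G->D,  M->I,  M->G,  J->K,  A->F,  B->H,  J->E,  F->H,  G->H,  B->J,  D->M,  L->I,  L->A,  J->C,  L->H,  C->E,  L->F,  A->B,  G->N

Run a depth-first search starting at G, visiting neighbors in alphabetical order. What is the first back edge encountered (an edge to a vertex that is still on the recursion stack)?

J→A

DFS from G (visiting neighbors in alphabetical order); mark gray on enter, black on exit:
G gray
  D gray
    L gray
      A gray
        B gray
          H gray
          H black
          J gray
            J→A: A is gray → back edge
First back edge: J → A.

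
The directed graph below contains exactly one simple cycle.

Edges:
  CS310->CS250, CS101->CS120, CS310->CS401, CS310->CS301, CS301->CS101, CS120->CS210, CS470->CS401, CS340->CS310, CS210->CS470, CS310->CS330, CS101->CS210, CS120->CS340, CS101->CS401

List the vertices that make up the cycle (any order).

DFS with gray/black marking from CS310:
CS310 gray
  CS250 gray
  CS250 black
  CS330 gray
  CS330 black
  CS401 gray
  CS401 black
  CS301 gray
    CS101 gray
      CS210 gray
        CS470 gray
          CS470→CS401: CS401 black — skip
        CS470 black
      CS210 black
      CS101→CS401: CS401 black — skip
      CS120 gray
        CS120→CS210: CS210 black — skip
        CS340 gray
          CS340→CS310: CS310 is gray → back edge
Back edge closes the cycle CS310 → CS301 → CS101 → CS120 → CS340 → CS310; its vertices are {CS101, CS120, CS301, CS310, CS340}.

CS101, CS120, CS301, CS310, CS340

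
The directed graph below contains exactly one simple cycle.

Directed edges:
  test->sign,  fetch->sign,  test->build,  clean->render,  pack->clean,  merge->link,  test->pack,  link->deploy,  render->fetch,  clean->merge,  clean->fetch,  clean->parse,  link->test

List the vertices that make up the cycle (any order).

link, pack, test, clean, merge

DFS with gray/black marking from test:
test gray
  sign gray
  sign black
  pack gray
    clean gray
      render gray
        fetch gray
          fetch→sign: sign black — skip
        fetch black
      render black
      clean→fetch: fetch black — skip
      merge gray
        link gray
          link→test: test is gray → back edge
Back edge closes the cycle test → pack → clean → merge → link → test; its vertices are {link, pack, test, clean, merge}.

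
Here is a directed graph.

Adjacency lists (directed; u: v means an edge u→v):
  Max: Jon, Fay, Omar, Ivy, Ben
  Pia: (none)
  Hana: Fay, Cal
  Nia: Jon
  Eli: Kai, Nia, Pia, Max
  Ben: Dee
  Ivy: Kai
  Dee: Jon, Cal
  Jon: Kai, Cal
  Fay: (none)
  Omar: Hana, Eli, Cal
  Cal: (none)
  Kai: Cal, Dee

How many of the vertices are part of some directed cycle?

A vertex is on a directed cycle iff it belongs to a strongly connected component of size ≥ 2 (or has a self-loop).
The vertices on cycles are {Dee, Eli, Jon, Kai, Max, Omar} — 6 in total.

6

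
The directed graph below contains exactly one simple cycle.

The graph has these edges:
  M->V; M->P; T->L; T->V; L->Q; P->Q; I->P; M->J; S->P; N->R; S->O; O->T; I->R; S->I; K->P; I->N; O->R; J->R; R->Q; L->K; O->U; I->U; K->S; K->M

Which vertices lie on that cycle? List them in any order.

DFS with gray/black marking from K:
K gray
  P gray
    Q gray
    Q black
  P black
  S gray
    I gray
      I→P: P black — skip
      N gray
        R gray
          R→Q: Q black — skip
        R black
      N black
      U gray
      U black
      I→R: R black — skip
    I black
    O gray
      O→U: U black — skip
      O→R: R black — skip
      T gray
        L gray
          L→K: K is gray → back edge
Back edge closes the cycle K → S → O → T → L → K; its vertices are {K, L, O, S, T}.

K, L, O, S, T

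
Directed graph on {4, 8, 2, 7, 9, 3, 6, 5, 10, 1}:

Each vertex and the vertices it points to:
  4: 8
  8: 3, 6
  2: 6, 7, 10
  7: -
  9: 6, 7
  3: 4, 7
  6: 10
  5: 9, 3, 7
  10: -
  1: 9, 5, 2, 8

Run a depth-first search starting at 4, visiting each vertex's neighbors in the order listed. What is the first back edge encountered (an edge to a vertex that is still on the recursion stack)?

DFS from 4 (visiting each vertex's neighbors in the order listed); mark gray on enter, black on exit:
4 gray
  8 gray
    3 gray
      3→4: 4 is gray → back edge
First back edge: 3 → 4.

3->4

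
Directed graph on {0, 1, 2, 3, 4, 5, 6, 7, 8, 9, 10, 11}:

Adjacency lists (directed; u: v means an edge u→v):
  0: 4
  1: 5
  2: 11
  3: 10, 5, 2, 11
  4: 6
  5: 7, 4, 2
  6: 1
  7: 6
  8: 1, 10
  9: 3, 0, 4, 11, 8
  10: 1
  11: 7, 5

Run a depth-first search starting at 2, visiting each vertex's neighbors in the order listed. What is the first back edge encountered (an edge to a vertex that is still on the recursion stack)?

DFS from 2 (visiting each vertex's neighbors in the order listed); mark gray on enter, black on exit:
2 gray
  11 gray
    7 gray
      6 gray
        1 gray
          5 gray
            5→7: 7 is gray → back edge
First back edge: 5 → 7.

5→7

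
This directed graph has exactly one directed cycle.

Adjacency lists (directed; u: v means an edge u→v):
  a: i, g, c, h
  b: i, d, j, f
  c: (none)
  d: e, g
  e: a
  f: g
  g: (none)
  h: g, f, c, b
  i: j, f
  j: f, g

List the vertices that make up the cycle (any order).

a, b, d, e, h

DFS with gray/black marking from b:
b gray
  i gray
    j gray
      f gray
        g gray
        g black
      f black
      j→g: g black — skip
    j black
    i→f: f black — skip
  i black
  d gray
    e gray
      a gray
        a→i: i black — skip
        a→g: g black — skip
        c gray
        c black
        h gray
          h→g: g black — skip
          h→f: f black — skip
          h→c: c black — skip
          h→b: b is gray → back edge
Back edge closes the cycle b → d → e → a → h → b; its vertices are {a, b, d, e, h}.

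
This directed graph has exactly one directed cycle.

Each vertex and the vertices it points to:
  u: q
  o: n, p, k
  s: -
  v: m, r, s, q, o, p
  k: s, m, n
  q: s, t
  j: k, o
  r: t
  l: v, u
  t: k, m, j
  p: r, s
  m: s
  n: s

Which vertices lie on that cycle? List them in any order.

DFS with gray/black marking from r:
r gray
  t gray
    k gray
      s gray
      s black
      m gray
        m→s: s black — skip
      m black
      n gray
        n→s: s black — skip
      n black
    k black
    t→m: m black — skip
    j gray
      j→k: k black — skip
      o gray
        o→n: n black — skip
        p gray
          p→r: r is gray → back edge
Back edge closes the cycle r → t → j → o → p → r; its vertices are {j, o, p, r, t}.

j, o, p, r, t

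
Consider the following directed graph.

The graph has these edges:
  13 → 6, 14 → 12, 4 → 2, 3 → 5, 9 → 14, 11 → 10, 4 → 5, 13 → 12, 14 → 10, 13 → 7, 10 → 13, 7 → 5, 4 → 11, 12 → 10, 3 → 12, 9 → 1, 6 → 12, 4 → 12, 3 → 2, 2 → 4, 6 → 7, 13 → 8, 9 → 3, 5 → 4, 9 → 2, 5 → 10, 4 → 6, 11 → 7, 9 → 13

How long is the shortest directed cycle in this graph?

2

For each vertex v, BFS finds the shortest path from v back to v.
The shortest such closed walk is 2 → 4 → 2, length 2.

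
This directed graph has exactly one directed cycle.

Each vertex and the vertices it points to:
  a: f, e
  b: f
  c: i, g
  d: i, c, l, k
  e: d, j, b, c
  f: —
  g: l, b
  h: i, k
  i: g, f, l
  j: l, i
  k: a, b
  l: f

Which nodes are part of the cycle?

a, d, e, k

DFS with gray/black marking from k:
k gray
  a gray
    f gray
    f black
    e gray
      d gray
        i gray
          g gray
            l gray
              l→f: f black — skip
            l black
            b gray
              b→f: f black — skip
            b black
          g black
          i→f: f black — skip
          i→l: l black — skip
        i black
        c gray
          c→i: i black — skip
          c→g: g black — skip
        c black
        d→l: l black — skip
        d→k: k is gray → back edge
Back edge closes the cycle k → a → e → d → k; its vertices are {a, d, e, k}.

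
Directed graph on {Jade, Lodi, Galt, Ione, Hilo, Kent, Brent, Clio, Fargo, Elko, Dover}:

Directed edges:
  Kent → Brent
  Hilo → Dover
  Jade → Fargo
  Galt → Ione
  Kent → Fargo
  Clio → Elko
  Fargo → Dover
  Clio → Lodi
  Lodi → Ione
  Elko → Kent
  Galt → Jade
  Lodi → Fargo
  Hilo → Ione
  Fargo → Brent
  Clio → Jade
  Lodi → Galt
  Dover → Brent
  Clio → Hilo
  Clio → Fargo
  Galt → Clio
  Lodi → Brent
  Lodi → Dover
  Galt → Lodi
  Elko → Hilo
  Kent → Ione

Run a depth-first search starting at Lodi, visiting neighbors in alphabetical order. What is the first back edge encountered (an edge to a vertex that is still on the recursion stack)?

DFS from Lodi (visiting neighbors in alphabetical order); mark gray on enter, black on exit:
Lodi gray
  Brent gray
  Brent black
  Dover gray
    Dover→Brent: Brent black — skip
  Dover black
  Fargo gray
    Fargo→Brent: Brent black — skip
    Fargo→Dover: Dover black — skip
  Fargo black
  Galt gray
    Clio gray
      Elko gray
        Hilo gray
          Hilo→Dover: Dover black — skip
          Ione gray
          Ione black
        Hilo black
        Kent gray
          Kent→Brent: Brent black — skip
          Kent→Fargo: Fargo black — skip
          Kent→Ione: Ione black — skip
        Kent black
      Elko black
      Clio→Fargo: Fargo black — skip
      Clio→Hilo: Hilo black — skip
      Jade gray
        Jade→Fargo: Fargo black — skip
      Jade black
      Clio→Lodi: Lodi is gray → back edge
First back edge: Clio → Lodi.

Clio->Lodi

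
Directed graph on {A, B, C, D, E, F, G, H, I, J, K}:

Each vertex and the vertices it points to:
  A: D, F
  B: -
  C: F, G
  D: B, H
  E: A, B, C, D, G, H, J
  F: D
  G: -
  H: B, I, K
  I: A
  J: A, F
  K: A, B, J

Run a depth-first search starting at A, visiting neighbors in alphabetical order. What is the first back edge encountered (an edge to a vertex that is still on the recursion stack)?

DFS from A (visiting neighbors in alphabetical order); mark gray on enter, black on exit:
A gray
  D gray
    B gray
    B black
    H gray
      H→B: B black — skip
      I gray
        I→A: A is gray → back edge
First back edge: I → A.

I→A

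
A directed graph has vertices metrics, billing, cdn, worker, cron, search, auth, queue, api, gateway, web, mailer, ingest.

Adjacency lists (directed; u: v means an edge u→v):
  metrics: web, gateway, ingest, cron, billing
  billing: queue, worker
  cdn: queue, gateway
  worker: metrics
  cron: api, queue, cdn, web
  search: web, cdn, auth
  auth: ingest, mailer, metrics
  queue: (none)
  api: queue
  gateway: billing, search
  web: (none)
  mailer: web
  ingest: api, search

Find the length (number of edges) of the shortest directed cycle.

For each vertex v, BFS finds the shortest path from v back to v.
The shortest such closed walk is auth → ingest → search → auth, length 3.

3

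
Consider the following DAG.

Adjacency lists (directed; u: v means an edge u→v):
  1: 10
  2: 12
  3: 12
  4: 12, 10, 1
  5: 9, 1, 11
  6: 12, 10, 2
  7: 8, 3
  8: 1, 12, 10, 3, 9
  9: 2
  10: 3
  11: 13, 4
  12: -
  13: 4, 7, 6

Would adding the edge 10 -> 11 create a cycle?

Adding 10→11 creates a cycle iff 11 can already reach 10.
Path from 11: 11 → 4 → 10.
So 11 → … → 10 → 11 is a cycle.

Yes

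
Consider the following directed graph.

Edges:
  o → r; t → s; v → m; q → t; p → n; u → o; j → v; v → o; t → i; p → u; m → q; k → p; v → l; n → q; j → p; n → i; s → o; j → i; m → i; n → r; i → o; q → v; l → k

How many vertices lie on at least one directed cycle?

A vertex is on a directed cycle iff it belongs to a strongly connected component of size ≥ 2 (or has a self-loop).
The vertices on cycles are {k, l, m, n, p, q, v} — 7 in total.

7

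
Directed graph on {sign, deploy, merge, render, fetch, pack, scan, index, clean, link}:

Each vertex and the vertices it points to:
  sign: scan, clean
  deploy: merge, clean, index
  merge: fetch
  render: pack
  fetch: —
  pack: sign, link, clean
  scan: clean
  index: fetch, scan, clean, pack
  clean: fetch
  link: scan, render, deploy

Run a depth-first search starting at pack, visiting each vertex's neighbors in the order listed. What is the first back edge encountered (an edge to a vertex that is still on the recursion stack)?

render→pack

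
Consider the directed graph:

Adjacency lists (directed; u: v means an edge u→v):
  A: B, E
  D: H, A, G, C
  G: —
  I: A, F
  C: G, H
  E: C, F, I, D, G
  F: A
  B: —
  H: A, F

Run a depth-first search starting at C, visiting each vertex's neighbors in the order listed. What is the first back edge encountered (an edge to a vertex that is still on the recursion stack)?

DFS from C (visiting each vertex's neighbors in the order listed); mark gray on enter, black on exit:
C gray
  G gray
  G black
  H gray
    A gray
      B gray
      B black
      E gray
        E→C: C is gray → back edge
First back edge: E → C.

E->C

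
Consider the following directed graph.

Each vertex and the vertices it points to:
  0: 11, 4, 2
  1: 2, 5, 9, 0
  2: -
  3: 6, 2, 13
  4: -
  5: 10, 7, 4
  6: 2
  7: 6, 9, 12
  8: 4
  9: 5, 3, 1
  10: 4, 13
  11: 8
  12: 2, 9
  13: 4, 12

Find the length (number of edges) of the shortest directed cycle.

2

For each vertex v, BFS finds the shortest path from v back to v.
The shortest such closed walk is 1 → 9 → 1, length 2.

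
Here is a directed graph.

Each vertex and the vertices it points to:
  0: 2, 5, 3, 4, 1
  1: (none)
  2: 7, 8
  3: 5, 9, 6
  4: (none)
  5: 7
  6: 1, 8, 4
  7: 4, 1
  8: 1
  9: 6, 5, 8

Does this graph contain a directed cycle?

DFS with white/gray/black marking, starting from 1:
1 gray
1 black
0 gray
  2 gray
    7 gray
      4 gray
      4 black
      7→1: 1 black — skip
    7 black
    8 gray
      8→1: 1 black — skip
    8 black
  2 black
  5 gray
    5→7: 7 black — skip
  5 black
  3 gray
    3→5: 5 black — skip
    9 gray
      6 gray
        6→1: 1 black — skip
        6→8: 8 black — skip
        6→4: 4 black — skip
      6 black
      9→5: 5 black — skip
      9→8: 8 black — skip
    9 black
    3→6: 6 black — skip
  3 black
  0→4: 4 black — skip
  0→1: 1 black — skip
0 black
Every edge goes to a white or black vertex — no back edge, so the graph is acyclic.

No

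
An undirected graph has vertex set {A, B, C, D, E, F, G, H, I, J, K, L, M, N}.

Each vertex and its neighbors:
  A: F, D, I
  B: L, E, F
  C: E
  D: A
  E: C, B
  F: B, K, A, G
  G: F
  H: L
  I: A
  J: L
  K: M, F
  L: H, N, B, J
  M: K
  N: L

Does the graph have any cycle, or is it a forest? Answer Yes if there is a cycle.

DFS, tracking each vertex's parent; an edge to a visited non-parent vertex closes a cycle.
Start from C:
visit C (parent –)
  visit E (parent C)
    E–C: parent, skip
    visit B (parent E)
      visit L (parent B)
        visit H (parent L)
          H–L: parent, skip
        visit N (parent L)
          N–L: parent, skip
        L–B: parent, skip
        visit J (parent L)
          J–L: parent, skip
      B–E: parent, skip
      visit F (parent B)
        F–B: parent, skip
        visit K (parent F)
          visit M (parent K)
            M–K: parent, skip
          K–F: parent, skip
        visit A (parent F)
          A–F: parent, skip
          visit D (parent A)
            D–A: parent, skip
          visit I (parent A)
            I–A: parent, skip
        visit G (parent F)
          G–F: parent, skip
No non-parent visited neighbor found — the graph is a forest.

No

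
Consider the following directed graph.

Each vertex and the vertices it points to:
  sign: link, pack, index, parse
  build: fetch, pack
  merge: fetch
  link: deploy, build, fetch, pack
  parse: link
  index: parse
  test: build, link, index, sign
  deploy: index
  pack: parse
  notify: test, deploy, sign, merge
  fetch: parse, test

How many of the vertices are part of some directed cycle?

A vertex is on a directed cycle iff it belongs to a strongly connected component of size ≥ 2 (or has a self-loop).
The vertices on cycles are {link, pack, sign, test, build, fetch, index, parse, deploy} — 9 in total.

9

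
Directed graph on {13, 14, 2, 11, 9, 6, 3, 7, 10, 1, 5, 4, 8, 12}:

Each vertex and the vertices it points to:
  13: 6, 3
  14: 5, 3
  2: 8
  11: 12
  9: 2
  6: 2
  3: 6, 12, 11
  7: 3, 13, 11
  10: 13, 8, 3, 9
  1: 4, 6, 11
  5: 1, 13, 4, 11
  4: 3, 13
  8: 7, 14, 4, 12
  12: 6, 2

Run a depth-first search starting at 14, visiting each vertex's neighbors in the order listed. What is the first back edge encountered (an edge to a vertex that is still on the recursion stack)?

7→3

DFS from 14 (visiting each vertex's neighbors in the order listed); mark gray on enter, black on exit:
14 gray
  5 gray
    1 gray
      4 gray
        3 gray
          6 gray
            2 gray
              8 gray
                7 gray
                  7→3: 3 is gray → back edge
First back edge: 7 → 3.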